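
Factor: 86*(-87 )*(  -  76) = 2^3*3^1*19^1*29^1*43^1 = 568632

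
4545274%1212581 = 907531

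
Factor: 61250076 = 2^2*3^2*1701391^1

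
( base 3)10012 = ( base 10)86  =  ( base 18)4e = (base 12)72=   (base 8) 126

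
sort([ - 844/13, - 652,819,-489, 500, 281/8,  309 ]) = [ - 652, - 489, - 844/13,281/8 , 309, 500, 819]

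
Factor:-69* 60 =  - 4140 = - 2^2*3^2*5^1*23^1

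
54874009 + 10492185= 65366194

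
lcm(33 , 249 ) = 2739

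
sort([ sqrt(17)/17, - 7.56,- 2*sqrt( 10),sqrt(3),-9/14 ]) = [-7.56, - 2*sqrt( 10), - 9/14,sqrt( 17)/17,sqrt( 3)]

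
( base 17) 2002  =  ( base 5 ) 303303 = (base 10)9828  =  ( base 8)23144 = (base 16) 2664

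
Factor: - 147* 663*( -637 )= 62082657 =3^2*7^4* 13^2*17^1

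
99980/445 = 19996/89= 224.67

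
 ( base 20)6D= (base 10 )133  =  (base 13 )A3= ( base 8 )205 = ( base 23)5i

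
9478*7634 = 72355052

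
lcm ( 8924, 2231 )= 8924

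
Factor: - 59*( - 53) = 53^1*59^1 = 3127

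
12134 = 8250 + 3884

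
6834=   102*67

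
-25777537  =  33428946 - 59206483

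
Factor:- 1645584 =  - 2^4*3^1*34283^1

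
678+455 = 1133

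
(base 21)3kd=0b11011011100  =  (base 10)1756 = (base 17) 615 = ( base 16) 6DC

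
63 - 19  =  44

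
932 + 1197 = 2129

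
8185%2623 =316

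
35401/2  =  35401/2= 17700.50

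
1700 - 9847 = - 8147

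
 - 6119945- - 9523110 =3403165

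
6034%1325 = 734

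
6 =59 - 53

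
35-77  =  -42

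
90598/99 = 915 + 13/99 = 915.13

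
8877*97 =861069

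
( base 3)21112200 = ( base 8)12573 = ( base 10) 5499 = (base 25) 8jo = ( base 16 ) 157B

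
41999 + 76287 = 118286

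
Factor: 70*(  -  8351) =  - 2^1*5^1*7^2*1193^1 = -  584570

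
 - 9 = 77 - 86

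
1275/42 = 30+5/14 = 30.36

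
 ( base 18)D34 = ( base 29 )527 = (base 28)5ce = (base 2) 1000010101110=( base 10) 4270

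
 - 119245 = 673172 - 792417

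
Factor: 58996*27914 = 1646814344 = 2^3*7^3*17^1*43^1*821^1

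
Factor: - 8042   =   -2^1*4021^1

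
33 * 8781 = 289773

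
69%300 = 69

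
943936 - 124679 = 819257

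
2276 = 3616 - 1340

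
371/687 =371/687=0.54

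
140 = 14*10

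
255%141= 114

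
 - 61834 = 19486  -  81320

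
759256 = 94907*8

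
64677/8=8084+5/8 = 8084.62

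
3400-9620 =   -  6220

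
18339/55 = 18339/55= 333.44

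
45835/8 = 45835/8= 5729.38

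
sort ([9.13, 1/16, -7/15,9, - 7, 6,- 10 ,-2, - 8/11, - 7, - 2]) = [ - 10, - 7, - 7, - 2, - 2, - 8/11, - 7/15,1/16,  6, 9, 9.13 ] 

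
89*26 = 2314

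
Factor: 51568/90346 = 2^3*11^1*199^(- 1)*227^( - 1) * 293^1 = 25784/45173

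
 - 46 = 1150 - 1196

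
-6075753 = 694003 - 6769756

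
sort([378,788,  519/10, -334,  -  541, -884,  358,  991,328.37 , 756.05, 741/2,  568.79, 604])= [ - 884 ,-541,-334,  519/10,328.37,358 , 741/2,378, 568.79,  604,756.05,  788 , 991] 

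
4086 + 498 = 4584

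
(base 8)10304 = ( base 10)4292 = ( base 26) 692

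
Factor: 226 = 2^1*113^1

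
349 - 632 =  - 283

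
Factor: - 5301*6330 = -2^1*3^3 * 5^1*19^1*31^1*211^1 = -  33555330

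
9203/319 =28 + 271/319 = 28.85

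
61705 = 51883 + 9822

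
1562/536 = 781/268 = 2.91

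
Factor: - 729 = -3^6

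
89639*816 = 73145424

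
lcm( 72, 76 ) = 1368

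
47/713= 47/713 = 0.07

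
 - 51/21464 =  - 1 + 21413/21464 = - 0.00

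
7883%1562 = 73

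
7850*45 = 353250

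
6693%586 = 247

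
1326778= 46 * 28843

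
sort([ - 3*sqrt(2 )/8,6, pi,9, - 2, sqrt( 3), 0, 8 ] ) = [ - 2, - 3 * sqrt(2 )/8, 0,sqrt( 3 ), pi,6,8,9 ] 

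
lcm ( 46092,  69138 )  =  138276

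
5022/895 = 5022/895 = 5.61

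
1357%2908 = 1357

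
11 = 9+2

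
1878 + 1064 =2942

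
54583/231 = 54583/231 =236.29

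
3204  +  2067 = 5271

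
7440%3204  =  1032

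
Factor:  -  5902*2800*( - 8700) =2^7 *3^1*5^4*7^1*13^1*29^1*227^1 = 143772720000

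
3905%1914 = 77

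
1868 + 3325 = 5193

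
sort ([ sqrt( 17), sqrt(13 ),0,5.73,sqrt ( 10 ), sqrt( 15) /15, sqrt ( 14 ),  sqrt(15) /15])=[ 0, sqrt( 15)/15,sqrt(15 ) /15, sqrt( 10 ) , sqrt(13), sqrt( 14 ), sqrt( 17) , 5.73]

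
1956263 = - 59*( - 33157)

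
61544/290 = 30772/145 = 212.22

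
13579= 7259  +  6320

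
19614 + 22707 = 42321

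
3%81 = 3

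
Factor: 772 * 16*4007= 49494464= 2^6*193^1 *4007^1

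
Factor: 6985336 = 2^3* 337^1*2591^1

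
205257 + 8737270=8942527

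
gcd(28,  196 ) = 28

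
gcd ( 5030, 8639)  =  1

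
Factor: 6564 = 2^2*3^1  *547^1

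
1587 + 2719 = 4306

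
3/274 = 3/274 = 0.01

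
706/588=353/294 = 1.20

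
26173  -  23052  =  3121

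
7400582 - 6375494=1025088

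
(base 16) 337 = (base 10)823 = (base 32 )PN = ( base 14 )42b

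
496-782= - 286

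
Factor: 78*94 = 2^2 *3^1*13^1*47^1=7332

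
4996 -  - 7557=12553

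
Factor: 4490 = 2^1*5^1*449^1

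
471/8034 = 157/2678 = 0.06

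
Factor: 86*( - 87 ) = -2^1* 3^1*29^1*43^1 = -7482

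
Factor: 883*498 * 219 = 96301746 = 2^1*3^2*73^1 *83^1* 883^1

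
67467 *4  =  269868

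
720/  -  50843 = -720/50843 = - 0.01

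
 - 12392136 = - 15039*824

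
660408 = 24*27517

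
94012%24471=20599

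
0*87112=0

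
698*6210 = 4334580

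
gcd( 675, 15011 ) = 1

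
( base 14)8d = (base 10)125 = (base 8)175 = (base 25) 50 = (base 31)41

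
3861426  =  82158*47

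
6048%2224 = 1600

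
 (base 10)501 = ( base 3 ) 200120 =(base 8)765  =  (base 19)177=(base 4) 13311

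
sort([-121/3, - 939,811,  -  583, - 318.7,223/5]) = [ - 939, -583, - 318.7,  -  121/3, 223/5 , 811 ] 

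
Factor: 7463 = 17^1*439^1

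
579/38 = 579/38 = 15.24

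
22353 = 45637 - 23284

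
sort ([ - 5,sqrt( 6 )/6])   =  [ - 5,sqrt( 6 ) /6]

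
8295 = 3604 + 4691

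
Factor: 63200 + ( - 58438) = 4762 = 2^1*2381^1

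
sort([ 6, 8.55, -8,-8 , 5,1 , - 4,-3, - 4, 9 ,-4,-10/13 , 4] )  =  [ - 8, - 8,-4,-4,  -  4,  -  3, - 10/13, 1,4,5 , 6 , 8.55, 9]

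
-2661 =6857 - 9518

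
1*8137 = 8137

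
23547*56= 1318632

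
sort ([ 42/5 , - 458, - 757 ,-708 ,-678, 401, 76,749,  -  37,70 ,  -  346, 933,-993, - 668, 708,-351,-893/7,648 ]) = [-993,-757,-708, - 678,-668, - 458,-351, - 346 ,-893/7,-37, 42/5,70,76,401,648,  708,  749  ,  933]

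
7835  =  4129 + 3706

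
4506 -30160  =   - 25654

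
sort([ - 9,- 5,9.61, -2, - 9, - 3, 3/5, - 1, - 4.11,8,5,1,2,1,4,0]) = [  -  9, - 9,- 5, - 4.11, - 3, - 2,- 1,0,3/5, 1,1, 2,4, 5,8 , 9.61] 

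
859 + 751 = 1610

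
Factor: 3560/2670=2^2*3^( - 1)= 4/3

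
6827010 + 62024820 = 68851830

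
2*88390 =176780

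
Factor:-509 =-509^1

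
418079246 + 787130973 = 1205210219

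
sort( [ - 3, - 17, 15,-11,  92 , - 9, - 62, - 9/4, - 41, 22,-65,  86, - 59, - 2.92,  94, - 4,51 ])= [ - 65, - 62, - 59, - 41, - 17 , - 11 , - 9, - 4,- 3 , - 2.92, - 9/4, 15, 22,51 , 86, 92,94]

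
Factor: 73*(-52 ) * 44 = -167024 = - 2^4*11^1*13^1*73^1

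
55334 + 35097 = 90431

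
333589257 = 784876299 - 451287042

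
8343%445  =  333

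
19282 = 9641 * 2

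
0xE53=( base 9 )5024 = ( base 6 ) 24551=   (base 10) 3667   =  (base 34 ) 35t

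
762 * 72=54864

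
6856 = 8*857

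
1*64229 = 64229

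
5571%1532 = 975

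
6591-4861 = 1730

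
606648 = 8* 75831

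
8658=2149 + 6509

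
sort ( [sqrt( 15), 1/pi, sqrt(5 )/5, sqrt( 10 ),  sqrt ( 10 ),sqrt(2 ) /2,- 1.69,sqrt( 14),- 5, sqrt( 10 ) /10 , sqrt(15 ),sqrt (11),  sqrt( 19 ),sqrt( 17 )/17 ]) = [  -  5,-1.69,sqrt (17) /17,sqrt(10)/10,1/pi,sqrt(5 )/5,sqrt( 2 ) /2,sqrt ( 10),sqrt(10 ),sqrt( 11 ) , sqrt( 14 ), sqrt ( 15 ), sqrt( 15),sqrt( 19 ) ] 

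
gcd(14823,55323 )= 81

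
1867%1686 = 181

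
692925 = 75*9239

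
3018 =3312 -294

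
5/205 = 1/41 =0.02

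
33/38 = 33/38 = 0.87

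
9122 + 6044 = 15166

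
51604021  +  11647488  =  63251509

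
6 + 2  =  8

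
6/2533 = 6/2533 = 0.00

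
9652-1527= 8125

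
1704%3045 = 1704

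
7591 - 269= 7322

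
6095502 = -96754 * ( -63 ) 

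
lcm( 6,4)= 12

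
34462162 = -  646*( - 53347 )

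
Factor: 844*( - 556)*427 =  - 200375728=- 2^4*7^1*61^1  *139^1*211^1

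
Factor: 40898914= 2^1*7^1*61^1*83^1* 577^1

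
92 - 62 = 30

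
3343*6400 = 21395200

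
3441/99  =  1147/33  =  34.76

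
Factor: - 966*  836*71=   -  2^3*3^1*7^1*11^1*19^1*23^1*71^1 = -57337896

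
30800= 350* 88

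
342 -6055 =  - 5713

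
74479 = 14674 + 59805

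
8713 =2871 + 5842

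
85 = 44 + 41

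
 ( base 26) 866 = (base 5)134240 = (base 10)5570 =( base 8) 12702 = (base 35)4J5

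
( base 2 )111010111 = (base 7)1242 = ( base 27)HC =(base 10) 471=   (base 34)dt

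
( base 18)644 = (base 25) 35k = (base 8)3744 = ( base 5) 31040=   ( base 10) 2020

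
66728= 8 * 8341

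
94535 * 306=28927710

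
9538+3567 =13105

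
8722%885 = 757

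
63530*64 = 4065920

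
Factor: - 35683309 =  - 35683309^1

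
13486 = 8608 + 4878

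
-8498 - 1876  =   - 10374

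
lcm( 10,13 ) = 130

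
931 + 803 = 1734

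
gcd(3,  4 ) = 1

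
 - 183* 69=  - 12627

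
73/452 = 73/452 = 0.16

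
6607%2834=939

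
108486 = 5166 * 21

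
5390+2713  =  8103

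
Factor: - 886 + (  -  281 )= - 3^1*389^1 = - 1167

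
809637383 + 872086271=1681723654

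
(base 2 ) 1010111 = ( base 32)2n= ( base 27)36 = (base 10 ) 87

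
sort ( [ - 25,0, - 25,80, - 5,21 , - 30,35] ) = [ -30,  -  25,-25, - 5, 0,21, 35,80]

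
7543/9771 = 7543/9771 = 0.77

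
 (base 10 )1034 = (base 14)53C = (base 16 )40A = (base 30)14e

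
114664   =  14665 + 99999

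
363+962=1325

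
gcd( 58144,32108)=92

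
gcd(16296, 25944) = 24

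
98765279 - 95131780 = 3633499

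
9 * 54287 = 488583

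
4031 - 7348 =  - 3317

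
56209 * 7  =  393463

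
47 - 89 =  - 42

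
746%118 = 38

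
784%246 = 46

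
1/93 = 1/93 =0.01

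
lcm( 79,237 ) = 237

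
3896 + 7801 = 11697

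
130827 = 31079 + 99748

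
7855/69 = 7855/69 =113.84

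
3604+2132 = 5736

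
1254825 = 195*6435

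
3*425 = 1275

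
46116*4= 184464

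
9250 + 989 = 10239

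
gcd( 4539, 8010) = 267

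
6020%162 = 26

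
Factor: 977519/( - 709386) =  -2^( - 1 ) *3^( - 1 ) * 43^1*127^1  *  137^( - 1)*179^1 * 863^( - 1 )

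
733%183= 1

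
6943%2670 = 1603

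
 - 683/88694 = -1 + 88011/88694 = -  0.01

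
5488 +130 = 5618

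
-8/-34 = 4/17= 0.24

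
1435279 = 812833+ 622446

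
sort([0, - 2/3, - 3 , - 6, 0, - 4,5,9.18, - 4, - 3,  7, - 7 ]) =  [ - 7 , - 6 ,-4,- 4, - 3, - 3 , - 2/3 , 0,0, 5, 7, 9.18]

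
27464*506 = 13896784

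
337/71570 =337/71570 = 0.00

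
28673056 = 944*30374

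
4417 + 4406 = 8823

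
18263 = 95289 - 77026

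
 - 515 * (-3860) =1987900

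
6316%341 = 178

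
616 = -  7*( - 88)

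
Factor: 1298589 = 3^1*37^1*11699^1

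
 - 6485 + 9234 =2749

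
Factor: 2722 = 2^1*1361^1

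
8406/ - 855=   -  934/95 = -9.83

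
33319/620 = 53 + 459/620 = 53.74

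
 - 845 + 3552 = 2707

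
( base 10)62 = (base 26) 2a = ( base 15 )42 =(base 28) 26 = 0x3e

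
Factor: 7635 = 3^1*5^1*509^1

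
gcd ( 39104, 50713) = 611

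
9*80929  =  728361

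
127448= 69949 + 57499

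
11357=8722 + 2635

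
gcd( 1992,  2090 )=2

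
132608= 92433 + 40175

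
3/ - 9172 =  - 3/9172  =  -0.00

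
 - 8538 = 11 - 8549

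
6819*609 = 4152771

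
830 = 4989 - 4159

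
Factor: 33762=2^1 * 3^1*17^1*331^1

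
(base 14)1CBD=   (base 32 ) 54F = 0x148f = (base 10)5263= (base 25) 8ad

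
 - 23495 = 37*(- 635)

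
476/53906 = 238/26953  =  0.01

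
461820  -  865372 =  - 403552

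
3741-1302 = 2439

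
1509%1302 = 207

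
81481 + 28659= 110140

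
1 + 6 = 7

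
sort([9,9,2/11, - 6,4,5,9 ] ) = [- 6,2/11,4, 5, 9 , 9, 9]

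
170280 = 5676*30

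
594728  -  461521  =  133207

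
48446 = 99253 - 50807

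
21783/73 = 21783/73= 298.40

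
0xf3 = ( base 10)243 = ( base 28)8J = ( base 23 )AD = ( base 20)C3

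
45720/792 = 635/11  =  57.73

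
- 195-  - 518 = 323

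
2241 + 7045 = 9286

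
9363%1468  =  555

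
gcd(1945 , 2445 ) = 5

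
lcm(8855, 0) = 0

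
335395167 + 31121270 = 366516437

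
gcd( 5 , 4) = 1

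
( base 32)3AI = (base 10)3410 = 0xD52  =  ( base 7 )12641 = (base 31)3h0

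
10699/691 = 10699/691 = 15.48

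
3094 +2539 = 5633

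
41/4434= 41/4434 = 0.01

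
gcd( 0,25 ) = 25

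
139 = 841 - 702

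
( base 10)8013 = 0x1f4d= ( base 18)16d3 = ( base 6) 101033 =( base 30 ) 8R3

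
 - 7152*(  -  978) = 6994656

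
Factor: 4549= 4549^1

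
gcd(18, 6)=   6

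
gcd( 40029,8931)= 3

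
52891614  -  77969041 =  - 25077427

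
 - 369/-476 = 369/476 = 0.78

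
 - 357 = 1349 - 1706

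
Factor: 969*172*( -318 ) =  - 2^3*3^2*17^1 * 19^1*43^1*53^1=   -53000424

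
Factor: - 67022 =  - 2^1*23^1 * 31^1* 47^1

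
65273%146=11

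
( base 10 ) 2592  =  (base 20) 69C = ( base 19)738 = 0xa20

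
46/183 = 46/183  =  0.25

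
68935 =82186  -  13251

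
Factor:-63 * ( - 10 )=2^1 *3^2*5^1* 7^1= 630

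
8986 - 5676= 3310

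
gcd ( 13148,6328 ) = 4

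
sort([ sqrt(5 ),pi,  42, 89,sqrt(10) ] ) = [ sqrt (5),pi, sqrt(10), 42, 89 ] 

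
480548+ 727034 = 1207582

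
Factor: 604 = 2^2*151^1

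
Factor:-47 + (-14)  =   - 61^1 = - 61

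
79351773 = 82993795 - 3642022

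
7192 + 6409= 13601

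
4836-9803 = - 4967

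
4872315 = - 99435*(-49 )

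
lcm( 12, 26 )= 156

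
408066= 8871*46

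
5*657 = 3285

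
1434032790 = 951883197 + 482149593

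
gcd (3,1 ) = 1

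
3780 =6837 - 3057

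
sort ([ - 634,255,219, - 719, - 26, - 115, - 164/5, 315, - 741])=[ - 741, - 719,-634, - 115, - 164/5,-26,219,255,315]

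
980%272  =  164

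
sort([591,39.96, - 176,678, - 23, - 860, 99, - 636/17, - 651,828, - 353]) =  [ - 860, - 651, - 353, - 176, - 636/17 , - 23,39.96,99,  591,678,828 ]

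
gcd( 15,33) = 3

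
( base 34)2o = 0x5C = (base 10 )92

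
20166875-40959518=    - 20792643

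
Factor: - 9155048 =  - 2^3*7^1*163483^1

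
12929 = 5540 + 7389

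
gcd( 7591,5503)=1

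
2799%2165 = 634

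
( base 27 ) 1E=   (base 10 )41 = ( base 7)56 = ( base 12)35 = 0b101001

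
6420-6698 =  - 278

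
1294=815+479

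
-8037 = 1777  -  9814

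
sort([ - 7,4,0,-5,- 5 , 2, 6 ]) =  [ - 7,-5,  -  5,0 , 2, 4,  6 ]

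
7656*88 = 673728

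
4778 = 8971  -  4193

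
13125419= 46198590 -33073171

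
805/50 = 161/10 = 16.10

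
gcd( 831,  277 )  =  277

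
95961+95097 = 191058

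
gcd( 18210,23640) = 30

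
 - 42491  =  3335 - 45826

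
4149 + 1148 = 5297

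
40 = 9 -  - 31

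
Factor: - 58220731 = -19^1 * 229^1*13381^1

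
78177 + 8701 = 86878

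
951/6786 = 317/2262 = 0.14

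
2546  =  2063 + 483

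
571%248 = 75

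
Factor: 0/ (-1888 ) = 0^1 = 0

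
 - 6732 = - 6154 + - 578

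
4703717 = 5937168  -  1233451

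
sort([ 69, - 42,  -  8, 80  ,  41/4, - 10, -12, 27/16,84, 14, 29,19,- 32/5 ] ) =[-42,- 12, - 10,-8, - 32/5,27/16,41/4, 14,19,29,69,80 , 84]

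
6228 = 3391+2837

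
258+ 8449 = 8707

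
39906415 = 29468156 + 10438259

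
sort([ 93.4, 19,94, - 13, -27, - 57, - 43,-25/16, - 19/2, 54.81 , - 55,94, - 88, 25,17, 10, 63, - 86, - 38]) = [ - 88, -86 , - 57,- 55, - 43, - 38, - 27, - 13, - 19/2, - 25/16,10,17,19,  25, 54.81,63,93.4,94,94 ]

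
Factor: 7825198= 2^1 * 23^1*67^1*2539^1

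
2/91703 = 2/91703= 0.00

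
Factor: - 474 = - 2^1*3^1*79^1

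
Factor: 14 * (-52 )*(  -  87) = 63336 = 2^3*3^1*7^1 * 13^1* 29^1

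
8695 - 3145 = 5550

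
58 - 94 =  - 36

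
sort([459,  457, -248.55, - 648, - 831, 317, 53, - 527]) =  [ - 831, - 648, - 527, - 248.55,53, 317, 457, 459] 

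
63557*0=0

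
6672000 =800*8340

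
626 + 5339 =5965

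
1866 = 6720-4854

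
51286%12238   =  2334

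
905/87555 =181/17511= 0.01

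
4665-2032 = 2633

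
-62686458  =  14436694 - 77123152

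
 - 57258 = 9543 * ( - 6 )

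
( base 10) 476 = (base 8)734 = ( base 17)1b0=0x1DC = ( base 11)3a3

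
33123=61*543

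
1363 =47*29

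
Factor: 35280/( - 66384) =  - 245/461  =  - 5^1 * 7^2*461^( - 1)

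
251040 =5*50208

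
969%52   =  33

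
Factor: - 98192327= - 98192327^1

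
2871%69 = 42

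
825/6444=275/2148 = 0.13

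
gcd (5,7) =1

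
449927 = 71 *6337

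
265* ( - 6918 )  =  -1833270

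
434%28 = 14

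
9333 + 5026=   14359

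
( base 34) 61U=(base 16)1B58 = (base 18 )13ag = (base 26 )A96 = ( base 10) 7000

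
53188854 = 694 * 76641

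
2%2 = 0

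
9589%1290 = 559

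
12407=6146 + 6261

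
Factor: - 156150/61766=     -  3^2*5^2*89^( - 1 ) = - 225/89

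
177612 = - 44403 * ( - 4 )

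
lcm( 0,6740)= 0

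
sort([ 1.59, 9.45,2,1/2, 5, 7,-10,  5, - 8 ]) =[ - 10,  -  8, 1/2,1.59, 2,5, 5,7,9.45 ]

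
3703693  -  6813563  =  - 3109870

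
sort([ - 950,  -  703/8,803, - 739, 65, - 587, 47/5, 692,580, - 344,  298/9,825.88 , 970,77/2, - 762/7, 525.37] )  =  [ - 950, - 739, - 587, - 344, - 762/7, - 703/8,47/5,298/9  ,  77/2,65 , 525.37,580,692 , 803,825.88,970]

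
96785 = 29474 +67311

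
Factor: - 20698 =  - 2^1*79^1*131^1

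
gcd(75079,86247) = 1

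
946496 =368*2572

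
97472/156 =624+32/39 = 624.82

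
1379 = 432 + 947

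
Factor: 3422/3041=2^1*29^1 * 59^1*3041^(-1) 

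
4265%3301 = 964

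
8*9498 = 75984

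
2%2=0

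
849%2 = 1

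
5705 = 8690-2985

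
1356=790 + 566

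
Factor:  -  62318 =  - 2^1*31159^1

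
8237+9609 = 17846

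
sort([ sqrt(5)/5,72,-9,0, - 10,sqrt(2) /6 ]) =[-10, - 9,0,sqrt( 2)/6,sqrt( 5)/5,72] 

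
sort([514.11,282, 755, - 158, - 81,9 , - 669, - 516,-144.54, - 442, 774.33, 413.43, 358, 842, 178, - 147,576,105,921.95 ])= [ - 669, - 516 , - 442, - 158, - 147,-144.54  , - 81,9,105, 178,282, 358,413.43,514.11, 576, 755,774.33,842,921.95 ]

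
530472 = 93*5704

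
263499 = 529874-266375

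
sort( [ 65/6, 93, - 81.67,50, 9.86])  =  [ - 81.67, 9.86, 65/6, 50,93 ]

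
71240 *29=2065960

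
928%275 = 103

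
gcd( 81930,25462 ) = 2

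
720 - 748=-28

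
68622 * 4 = 274488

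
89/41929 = 89/41929 = 0.00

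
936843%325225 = 286393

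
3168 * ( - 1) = - 3168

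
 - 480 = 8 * ( - 60) 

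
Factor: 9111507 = 3^1*17^1* 19^1*9403^1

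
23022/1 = 23022  =  23022.00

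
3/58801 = 3/58801 =0.00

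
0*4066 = 0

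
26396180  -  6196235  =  20199945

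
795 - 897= - 102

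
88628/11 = 88628/11 = 8057.09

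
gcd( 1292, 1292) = 1292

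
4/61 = 4/61 = 0.07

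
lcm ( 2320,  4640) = 4640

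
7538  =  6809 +729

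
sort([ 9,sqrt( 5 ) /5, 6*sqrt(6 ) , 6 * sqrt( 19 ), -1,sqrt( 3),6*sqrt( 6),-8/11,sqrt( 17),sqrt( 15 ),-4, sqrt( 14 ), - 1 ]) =[-4, - 1,-1, - 8/11,sqrt (5) /5,  sqrt(3), sqrt( 14),  sqrt( 15),sqrt(17),9,6*sqrt( 6),  6*sqrt(  6), 6 * sqrt( 19) ] 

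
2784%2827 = 2784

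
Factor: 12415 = 5^1*13^1 * 191^1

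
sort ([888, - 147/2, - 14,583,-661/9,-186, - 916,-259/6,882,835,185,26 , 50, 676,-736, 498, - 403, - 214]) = [ - 916,-736, - 403, - 214 ,-186 , - 147/2, - 661/9, - 259/6, - 14, 26,50,185,498,583,676 , 835,882, 888]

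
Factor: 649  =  11^1*59^1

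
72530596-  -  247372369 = 319902965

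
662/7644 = 331/3822 = 0.09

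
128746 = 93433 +35313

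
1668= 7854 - 6186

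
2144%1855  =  289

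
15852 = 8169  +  7683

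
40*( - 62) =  - 2480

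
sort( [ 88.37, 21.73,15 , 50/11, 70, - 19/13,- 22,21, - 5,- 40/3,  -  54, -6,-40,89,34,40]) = [ - 54, - 40, - 22, - 40/3 ,-6, - 5, - 19/13,50/11  ,  15 , 21, 21.73 , 34, 40, 70,88.37,89 ]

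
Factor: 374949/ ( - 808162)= -2^( - 1)*3^5*1543^1*404081^( - 1 )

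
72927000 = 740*98550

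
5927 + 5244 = 11171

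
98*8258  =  809284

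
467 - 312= 155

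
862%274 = 40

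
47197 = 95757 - 48560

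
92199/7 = 13171 + 2/7  =  13171.29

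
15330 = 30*511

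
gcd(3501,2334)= 1167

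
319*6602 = 2106038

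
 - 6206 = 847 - 7053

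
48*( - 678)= - 32544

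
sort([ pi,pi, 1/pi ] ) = [ 1/pi , pi, pi]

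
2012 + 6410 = 8422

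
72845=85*857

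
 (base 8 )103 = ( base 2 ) 1000011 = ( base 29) 29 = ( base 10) 67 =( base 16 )43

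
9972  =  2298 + 7674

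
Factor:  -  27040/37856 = -5/7 = - 5^1*7^( - 1 ) 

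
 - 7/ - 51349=7/51349 = 0.00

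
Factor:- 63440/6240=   -  2^( - 1 )* 3^( - 1 )*61^1 =-61/6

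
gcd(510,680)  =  170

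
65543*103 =6750929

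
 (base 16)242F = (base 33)8gn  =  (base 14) 3539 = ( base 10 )9263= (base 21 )1002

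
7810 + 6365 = 14175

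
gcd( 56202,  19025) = 1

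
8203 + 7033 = 15236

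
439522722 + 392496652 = 832019374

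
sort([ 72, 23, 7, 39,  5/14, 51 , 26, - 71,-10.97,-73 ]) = [ - 73 , - 71,  -  10.97,5/14,7, 23, 26 , 39,51, 72] 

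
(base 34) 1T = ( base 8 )77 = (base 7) 120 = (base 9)70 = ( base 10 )63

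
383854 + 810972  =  1194826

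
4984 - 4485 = 499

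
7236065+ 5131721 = 12367786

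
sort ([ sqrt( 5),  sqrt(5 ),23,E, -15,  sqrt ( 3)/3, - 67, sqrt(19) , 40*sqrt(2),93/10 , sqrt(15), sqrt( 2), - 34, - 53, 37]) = [ - 67, - 53,  -  34, - 15, sqrt(  3) /3,sqrt (2),sqrt (5), sqrt( 5) , E, sqrt ( 15 ), sqrt(19),93/10, 23, 37, 40*sqrt(2 )]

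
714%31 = 1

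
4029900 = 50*80598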